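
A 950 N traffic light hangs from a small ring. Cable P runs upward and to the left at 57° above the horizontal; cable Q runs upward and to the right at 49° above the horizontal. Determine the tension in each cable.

T_P = 648.4 N, T_Q = 538.3 N

ΣF_x = 0: −T_P·cos57° + T_Q·cos49° = 0 → T_Q = 0.830168·T_P.
ΣF_y = 0: T_P·sin57° + T_Q·sin49° = 950.
Substitute: T_P·(0.838671 + 0.830168·0.75471) = 950 → T_P = 648.373 ≈ 648.4 N.
Then T_Q = 0.830168 × 648.373 = 538.3 N.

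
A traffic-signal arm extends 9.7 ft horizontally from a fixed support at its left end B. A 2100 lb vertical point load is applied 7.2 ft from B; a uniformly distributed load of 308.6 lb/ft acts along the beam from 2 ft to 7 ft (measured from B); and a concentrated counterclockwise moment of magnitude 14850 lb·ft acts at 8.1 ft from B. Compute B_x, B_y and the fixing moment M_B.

Resultant of the distributed load: 308.6 × 5 = 1543 lb at 4.5 ft from B.
ΣF_x = 0: B_x = 0.
ΣF_y = 0: B_y − 2100 − 308.6·5 = 0 → B_y = 3643 lb.
ΣM about B: M_B − 2100·7.2 − (308.6·5)·4.5 + 14850 = 0 → M_B = 7214 lb·ft.

B_x = 0, B_y = 3643 lb, M_B = 7214 lb·ft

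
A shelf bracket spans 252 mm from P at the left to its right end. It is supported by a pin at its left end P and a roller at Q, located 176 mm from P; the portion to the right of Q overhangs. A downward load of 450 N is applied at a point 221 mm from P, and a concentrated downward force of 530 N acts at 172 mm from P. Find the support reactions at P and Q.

P_x = 0, P_y = -103.0 N, Q_y = 1083 N

Moments about P: Q_y·176 − 450·221 − 530·172 = 0 → Q_y = 190610/176 = 1083.01 ≈ 1083 N.
ΣF_y = 0: P_y + 1083.01 − 450 − 530 = 0 → P_y = -103.0 N.
ΣF_x = 0: no horizontal applied forces, so P_x = 0.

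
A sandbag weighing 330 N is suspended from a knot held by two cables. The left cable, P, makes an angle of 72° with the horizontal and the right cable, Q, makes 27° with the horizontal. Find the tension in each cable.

T_P = 297.7 N, T_Q = 103.2 N

ΣF_x = 0: −T_P·cos72° + T_Q·cos27° = 0 → T_Q = 0.346818·T_P.
ΣF_y = 0: T_P·sin72° + T_Q·sin27° = 330.
Substitute: T_P·(0.951057 + 0.346818·0.45399) = 330 → T_P = 297.697 ≈ 297.7 N.
Then T_Q = 0.346818 × 297.697 = 103.2 N.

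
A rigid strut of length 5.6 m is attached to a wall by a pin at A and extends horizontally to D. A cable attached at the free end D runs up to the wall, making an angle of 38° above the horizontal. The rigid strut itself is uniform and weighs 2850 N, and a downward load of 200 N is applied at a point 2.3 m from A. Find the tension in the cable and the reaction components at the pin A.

T = 2448 N, A_x = 1929 N, A_y = 1543 N

ΣM about A: T·sin38°·5.6 − 2850·2.8 − 200·2.3 = 0 → T = 8440/(5.6·0.615661) = 2448.01 ≈ 2448 N.
ΣF_x = 0: A_x − T·cos38° = 0 → A_x = 2448.01 × 0.788011 = 1929 N.
ΣF_y = 0: A_y + T·sin38° − 2850 − 200 = 0 → A_y = 3050 − 2448.01 × 0.615661 = 1543 N.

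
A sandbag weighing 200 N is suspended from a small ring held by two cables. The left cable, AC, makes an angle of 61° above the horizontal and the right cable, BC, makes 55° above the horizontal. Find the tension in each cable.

T_AC = 127.6 N, T_BC = 107.9 N

ΣF_x = 0: −T_AC·cos61° + T_BC·cos55° = 0 → T_BC = 0.84524·T_AC.
ΣF_y = 0: T_AC·sin61° + T_BC·sin55° = 200.
Substitute: T_AC·(0.87462 + 0.84524·0.819152) = 200 → T_AC = 127.632 ≈ 127.6 N.
Then T_BC = 0.84524 × 127.632 = 107.9 N.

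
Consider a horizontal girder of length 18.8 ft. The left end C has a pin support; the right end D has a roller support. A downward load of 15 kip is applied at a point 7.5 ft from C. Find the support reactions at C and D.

C_x = 0, C_y = 9.016 kip, D_y = 5.984 kip

Moments about C: D_y·18.8 − 15·7.5 = 0 → D_y = 112.5/18.8 = 5.98404 ≈ 5.984 kip.
ΣF_y = 0: C_y + 5.98404 − 15 = 0 → C_y = 9.016 kip.
ΣF_x = 0: no horizontal applied forces, so C_x = 0.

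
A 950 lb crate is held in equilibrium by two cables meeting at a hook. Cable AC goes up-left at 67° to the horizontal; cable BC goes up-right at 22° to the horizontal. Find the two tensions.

T_AC = 881.0 lb, T_BC = 371.3 lb

ΣF_x = 0: −T_AC·cos67° + T_BC·cos22° = 0 → T_BC = 0.421417·T_AC.
ΣF_y = 0: T_AC·sin67° + T_BC·sin22° = 950.
Substitute: T_AC·(0.920505 + 0.421417·0.374607) = 950 → T_AC = 880.959 ≈ 881.0 lb.
Then T_BC = 0.421417 × 880.959 = 371.3 lb.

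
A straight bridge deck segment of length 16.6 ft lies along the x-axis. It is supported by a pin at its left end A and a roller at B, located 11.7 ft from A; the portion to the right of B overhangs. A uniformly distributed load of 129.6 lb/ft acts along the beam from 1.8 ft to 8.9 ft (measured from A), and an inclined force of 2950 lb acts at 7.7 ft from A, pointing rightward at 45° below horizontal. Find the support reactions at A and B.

Resultant of the distributed load: 129.6 × 7.1 = 920.16 lb at 5.35 ft from A.
ΣM about A: B_y·11.7 − (129.6·7.1)·5.35 − 2950·sin45°·7.7 = 0 → B_y = 20984.8/11.7 = 1793.57 ≈ 1794 lb.
ΣF_y = 0: A_y + 1793.57 − 129.6·7.1 − 2950·sin45° = 0 → A_y = 1213 lb.
ΣF_x = 0: A_x + 2950·cos45° = 0 → A_x = -2086 lb.

A_x = -2086 lb, A_y = 1213 lb, B_y = 1794 lb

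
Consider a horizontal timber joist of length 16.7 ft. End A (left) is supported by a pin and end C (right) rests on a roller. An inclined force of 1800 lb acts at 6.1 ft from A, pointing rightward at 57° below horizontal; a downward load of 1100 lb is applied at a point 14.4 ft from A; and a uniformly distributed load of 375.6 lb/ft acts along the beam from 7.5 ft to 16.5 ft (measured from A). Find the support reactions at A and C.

A_x = -980.4 lb, A_y = 2061 lb, C_y = 3929 lb

Resultant of the distributed load: 375.6 × 9 = 3380.4 lb at 12 ft from A.
Taking moments about A: C_y·16.7 − 1800·sin57°·6.1 − 1100·14.4 − (375.6·9)·12 = 0 → C_y = 65613.4/16.7 = 3928.95 ≈ 3929 lb.
ΣF_y = 0: A_y + 3928.95 − 1800·sin57° − 1100 − 375.6·9 = 0 → A_y = 2061 lb.
ΣF_x = 0: A_x + 1800·cos57° = 0 → A_x = -980.4 lb.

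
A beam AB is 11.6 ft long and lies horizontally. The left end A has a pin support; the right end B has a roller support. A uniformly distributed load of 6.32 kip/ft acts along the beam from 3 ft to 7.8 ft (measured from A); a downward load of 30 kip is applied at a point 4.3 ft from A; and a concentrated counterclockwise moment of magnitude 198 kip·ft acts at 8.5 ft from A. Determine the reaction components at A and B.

Resultant of the distributed load: 6.32 × 4.8 = 30.336 kip at 5.4 ft from A.
Taking moments about A: B_y·11.6 − (6.32·4.8)·5.4 − 30·4.3 + 198 = 0 → B_y = 94.8144/11.6 = 8.17366 ≈ 8.174 kip.
ΣF_y = 0: A_y + 8.17366 − 6.32·4.8 − 30 = 0 → A_y = 52.16 kip.
ΣF_x = 0: no horizontal applied forces, so A_x = 0.

A_x = 0, A_y = 52.16 kip, B_y = 8.174 kip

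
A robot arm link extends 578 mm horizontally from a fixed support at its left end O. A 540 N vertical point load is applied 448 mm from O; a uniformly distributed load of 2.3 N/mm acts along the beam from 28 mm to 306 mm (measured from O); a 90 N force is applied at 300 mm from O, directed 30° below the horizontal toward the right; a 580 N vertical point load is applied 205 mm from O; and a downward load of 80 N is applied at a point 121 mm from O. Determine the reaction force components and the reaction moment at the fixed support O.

Resultant of the distributed load: 2.3 × 278 = 639.4 N at 167 mm from O.
ΣF_x = 0: O_x + 90·cos30° = 0 → O_x = -77.94 N.
ΣF_y = 0: O_y − 540 − 2.3·278 − 90·sin30° − 580 − 80 = 0 → O_y = 1884 N.
ΣM about O: M_O − 540·448 − (2.3·278)·167 − 90·sin30°·300 − 580·205 − 80·121 = 0 → M_O = 490800 N·mm.

O_x = -77.94 N, O_y = 1884 N, M_O = 490800 N·mm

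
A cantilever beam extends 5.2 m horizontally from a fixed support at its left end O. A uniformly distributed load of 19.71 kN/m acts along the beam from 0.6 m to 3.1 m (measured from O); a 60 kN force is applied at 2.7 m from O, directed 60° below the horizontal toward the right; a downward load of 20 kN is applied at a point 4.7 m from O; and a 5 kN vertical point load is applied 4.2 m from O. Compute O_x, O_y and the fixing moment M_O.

O_x = -30.00 kN, O_y = 126.2 kN, M_O = 346.5 kN·m

Resultant of the distributed load: 19.71 × 2.5 = 49.275 kN at 1.85 m from O.
ΣF_x = 0: O_x + 60·cos60° = 0 → O_x = -30.00 kN.
ΣF_y = 0: O_y − 19.71·2.5 − 60·sin60° − 20 − 5 = 0 → O_y = 126.2 kN.
ΣM about O: M_O − (19.71·2.5)·1.85 − 60·sin60°·2.7 − 20·4.7 − 5·4.2 = 0 → M_O = 346.5 kN·m.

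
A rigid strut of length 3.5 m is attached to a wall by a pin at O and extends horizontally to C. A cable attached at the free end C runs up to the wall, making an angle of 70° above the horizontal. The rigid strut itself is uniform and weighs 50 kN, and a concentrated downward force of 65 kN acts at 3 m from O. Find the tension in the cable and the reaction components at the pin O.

T = 85.89 kN, O_x = 29.38 kN, O_y = 34.29 kN

ΣM about O: T·sin70°·3.5 − 50·1.75 − 65·3 = 0 → T = 282.5/(3.5·0.939693) = 85.8943 ≈ 85.89 kN.
ΣF_x = 0: O_x − T·cos70° = 0 → O_x = 85.8943 × 0.34202 = 29.38 kN.
ΣF_y = 0: O_y + T·sin70° − 50 − 65 = 0 → O_y = 115 − 85.8943 × 0.939693 = 34.29 kN.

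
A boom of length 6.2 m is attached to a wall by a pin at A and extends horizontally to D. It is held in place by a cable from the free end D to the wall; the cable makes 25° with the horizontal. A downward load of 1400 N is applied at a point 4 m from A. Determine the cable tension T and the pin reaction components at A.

ΣM about A: T·sin25°·6.2 − 1400·4 = 0 → T = 5600/(6.2·0.422618) = 2137.22 ≈ 2137 N.
ΣF_x = 0: A_x − T·cos25° = 0 → A_x = 2137.22 × 0.906308 = 1937 N.
ΣF_y = 0: A_y + T·sin25° − 1400 = 0 → A_y = 1400 − 2137.22 × 0.422618 = 496.8 N.

T = 2137 N, A_x = 1937 N, A_y = 496.8 N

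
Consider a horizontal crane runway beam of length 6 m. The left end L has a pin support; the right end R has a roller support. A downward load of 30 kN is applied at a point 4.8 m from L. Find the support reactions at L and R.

L_x = 0, L_y = 6.000 kN, R_y = 24.00 kN

Taking moments about L: R_y·6 − 30·4.8 = 0 → R_y = 144/6 = 24.00 kN.
ΣF_y = 0: L_y + 24 − 30 = 0 → L_y = 6.000 kN.
ΣF_x = 0: no horizontal applied forces, so L_x = 0.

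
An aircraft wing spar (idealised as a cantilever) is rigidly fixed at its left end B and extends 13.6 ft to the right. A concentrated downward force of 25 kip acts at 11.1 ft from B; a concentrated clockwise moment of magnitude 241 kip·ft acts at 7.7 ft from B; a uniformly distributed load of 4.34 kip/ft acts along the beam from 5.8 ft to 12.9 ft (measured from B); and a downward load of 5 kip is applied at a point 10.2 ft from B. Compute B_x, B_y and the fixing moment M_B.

Resultant of the distributed load: 4.34 × 7.1 = 30.814 kip at 9.35 ft from B.
ΣF_x = 0: B_x = 0.
ΣF_y = 0: B_y − 25 − 4.34·7.1 − 5 = 0 → B_y = 60.81 kip.
ΣM about B: M_B − 25·11.1 − 241 − (4.34·7.1)·9.35 − 5·10.2 = 0 → M_B = 857.6 kip·ft.

B_x = 0, B_y = 60.81 kip, M_B = 857.6 kip·ft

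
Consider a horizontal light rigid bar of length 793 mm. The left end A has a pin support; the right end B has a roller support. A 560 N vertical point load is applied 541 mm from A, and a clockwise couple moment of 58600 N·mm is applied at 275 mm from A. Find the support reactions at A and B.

A_x = 0, A_y = 104.1 N, B_y = 455.9 N

Taking moments about A: B_y·793 − 560·541 − 58600 = 0 → B_y = 361560/793 = 455.939 ≈ 455.9 N.
ΣF_y = 0: A_y + 455.939 − 560 = 0 → A_y = 104.1 N.
ΣF_x = 0: no horizontal applied forces, so A_x = 0.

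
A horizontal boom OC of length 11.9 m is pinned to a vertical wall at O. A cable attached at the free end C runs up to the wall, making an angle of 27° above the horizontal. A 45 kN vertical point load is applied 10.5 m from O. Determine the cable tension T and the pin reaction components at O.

ΣM about O: T·sin27°·11.9 − 45·10.5 = 0 → T = 472.5/(11.9·0.45399) = 87.4598 ≈ 87.46 kN.
ΣF_x = 0: O_x − T·cos27° = 0 → O_x = 87.4598 × 0.891007 = 77.93 kN.
ΣF_y = 0: O_y + T·sin27° − 45 = 0 → O_y = 45 − 87.4598 × 0.45399 = 5.294 kN.

T = 87.46 kN, O_x = 77.93 kN, O_y = 5.294 kN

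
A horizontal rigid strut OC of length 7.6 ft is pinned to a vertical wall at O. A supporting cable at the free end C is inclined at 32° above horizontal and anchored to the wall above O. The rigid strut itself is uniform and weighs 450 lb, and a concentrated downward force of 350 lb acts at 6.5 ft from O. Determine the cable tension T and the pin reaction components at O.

T = 989.5 lb, O_x = 839.1 lb, O_y = 275.7 lb

ΣM about O: T·sin32°·7.6 − 450·3.8 − 350·6.5 = 0 → T = 3985/(7.6·0.529919) = 989.476 ≈ 989.5 lb.
ΣF_x = 0: O_x − T·cos32° = 0 → O_x = 989.476 × 0.848048 = 839.1 lb.
ΣF_y = 0: O_y + T·sin32° − 450 − 350 = 0 → O_y = 800 − 989.476 × 0.529919 = 275.7 lb.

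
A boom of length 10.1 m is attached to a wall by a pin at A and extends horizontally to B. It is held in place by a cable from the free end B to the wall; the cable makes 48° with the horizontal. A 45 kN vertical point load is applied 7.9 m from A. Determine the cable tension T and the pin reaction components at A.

ΣM about A: T·sin48°·10.1 − 45·7.9 = 0 → T = 355.5/(10.1·0.743145) = 47.3636 ≈ 47.36 kN.
ΣF_x = 0: A_x − T·cos48° = 0 → A_x = 47.3636 × 0.669131 = 31.69 kN.
ΣF_y = 0: A_y + T·sin48° − 45 = 0 → A_y = 45 − 47.3636 × 0.743145 = 9.802 kN.

T = 47.36 kN, A_x = 31.69 kN, A_y = 9.802 kN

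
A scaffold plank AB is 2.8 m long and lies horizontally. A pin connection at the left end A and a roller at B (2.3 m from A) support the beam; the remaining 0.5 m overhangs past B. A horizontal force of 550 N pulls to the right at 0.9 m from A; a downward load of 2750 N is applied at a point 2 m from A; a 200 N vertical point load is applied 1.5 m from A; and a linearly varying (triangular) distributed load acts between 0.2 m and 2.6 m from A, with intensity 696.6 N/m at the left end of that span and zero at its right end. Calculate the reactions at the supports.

Resultant of the triangular load: ½ × 696.6 × 2.4 = 835.92 N, acting at 1 m from A (one-third of the span from the peak).
ΣM about A: B_y·2.3 − 2750·2 − 200·1.5 − (½·696.6·2.4)·1 = 0 → B_y = 6635.92/2.3 = 2885.18 ≈ 2885 N.
ΣF_y = 0: A_y + 2885.18 − 2750 − 200 − ½·696.6·2.4 = 0 → A_y = 900.7 N.
ΣF_x = 0: A_x + 550 = 0 → A_x = -550.0 N.

A_x = -550.0 N, A_y = 900.7 N, B_y = 2885 N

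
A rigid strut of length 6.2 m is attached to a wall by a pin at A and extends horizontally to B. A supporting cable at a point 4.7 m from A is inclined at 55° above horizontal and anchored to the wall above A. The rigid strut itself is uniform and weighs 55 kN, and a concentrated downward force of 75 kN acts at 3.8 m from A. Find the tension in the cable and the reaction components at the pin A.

ΣM about A: T·sin55°·4.7 − 55·3.1 − 75·3.8 = 0 → T = 455.5/(4.7·0.819152) = 118.311 ≈ 118.3 kN.
ΣF_x = 0: A_x − T·cos55° = 0 → A_x = 118.311 × 0.573576 = 67.86 kN.
ΣF_y = 0: A_y + T·sin55° − 55 − 75 = 0 → A_y = 130 − 118.311 × 0.819152 = 33.09 kN.

T = 118.3 kN, A_x = 67.86 kN, A_y = 33.09 kN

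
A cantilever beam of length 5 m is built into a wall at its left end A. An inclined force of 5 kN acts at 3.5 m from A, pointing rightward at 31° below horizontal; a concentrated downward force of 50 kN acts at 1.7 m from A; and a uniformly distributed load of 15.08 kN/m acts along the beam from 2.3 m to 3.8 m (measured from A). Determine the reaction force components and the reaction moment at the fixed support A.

A_x = -4.286 kN, A_y = 75.20 kN, M_A = 163.0 kN·m

Resultant of the distributed load: 15.08 × 1.5 = 22.62 kN at 3.05 m from A.
ΣF_x = 0: A_x + 5·cos31° = 0 → A_x = -4.286 kN.
ΣF_y = 0: A_y − 5·sin31° − 50 − 15.08·1.5 = 0 → A_y = 75.20 kN.
ΣM about A: M_A − 5·sin31°·3.5 − 50·1.7 − (15.08·1.5)·3.05 = 0 → M_A = 163.0 kN·m.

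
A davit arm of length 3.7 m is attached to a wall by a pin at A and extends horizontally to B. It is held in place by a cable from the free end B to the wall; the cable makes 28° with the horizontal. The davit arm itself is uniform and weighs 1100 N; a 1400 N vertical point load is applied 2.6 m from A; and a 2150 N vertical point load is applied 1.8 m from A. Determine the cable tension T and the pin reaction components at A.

T = 5495 N, A_x = 4852 N, A_y = 2070 N

ΣM about A: T·sin28°·3.7 − 1100·1.85 − 1400·2.6 − 2150·1.8 = 0 → T = 9545/(3.7·0.469472) = 5494.96 ≈ 5495 N.
ΣF_x = 0: A_x − T·cos28° = 0 → A_x = 5494.96 × 0.882948 = 4852 N.
ΣF_y = 0: A_y + T·sin28° − 1100 − 1400 − 2150 = 0 → A_y = 4650 − 5494.96 × 0.469472 = 2070 N.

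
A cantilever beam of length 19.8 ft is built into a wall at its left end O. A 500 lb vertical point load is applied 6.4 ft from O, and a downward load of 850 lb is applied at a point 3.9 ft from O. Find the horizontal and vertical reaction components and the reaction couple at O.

O_x = 0, O_y = 1350 lb, M_O = 6515 lb·ft

ΣF_x = 0: O_x = 0.
ΣF_y = 0: O_y − 500 − 850 = 0 → O_y = 1350 lb.
ΣM about O: M_O − 500·6.4 − 850·3.9 = 0 → M_O = 6515 lb·ft.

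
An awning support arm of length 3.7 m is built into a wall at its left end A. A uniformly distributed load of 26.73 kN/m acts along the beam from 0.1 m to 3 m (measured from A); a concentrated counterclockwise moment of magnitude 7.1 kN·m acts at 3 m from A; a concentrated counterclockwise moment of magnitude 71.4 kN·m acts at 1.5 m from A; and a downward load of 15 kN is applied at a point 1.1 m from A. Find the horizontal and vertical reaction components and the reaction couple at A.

A_x = 0, A_y = 92.52 kN, M_A = 58.15 kN·m

Resultant of the distributed load: 26.73 × 2.9 = 77.517 kN at 1.55 m from A.
ΣF_x = 0: A_x = 0.
ΣF_y = 0: A_y − 26.73·2.9 − 15 = 0 → A_y = 92.52 kN.
ΣM about A: M_A − (26.73·2.9)·1.55 + 7.1 + 71.4 − 15·1.1 = 0 → M_A = 58.15 kN·m.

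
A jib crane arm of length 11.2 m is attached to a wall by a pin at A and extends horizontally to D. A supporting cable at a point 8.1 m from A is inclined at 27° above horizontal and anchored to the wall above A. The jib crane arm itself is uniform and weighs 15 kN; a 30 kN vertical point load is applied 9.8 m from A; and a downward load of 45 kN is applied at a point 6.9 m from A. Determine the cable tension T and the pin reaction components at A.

ΣM about A: T·sin27°·8.1 − 15·5.6 − 30·9.8 − 45·6.9 = 0 → T = 688.5/(8.1·0.45399) = 187.229 ≈ 187.2 kN.
ΣF_x = 0: A_x − T·cos27° = 0 → A_x = 187.229 × 0.891007 = 166.8 kN.
ΣF_y = 0: A_y + T·sin27° − 15 − 30 − 45 = 0 → A_y = 90 − 187.229 × 0.45399 = 5.000 kN.

T = 187.2 kN, A_x = 166.8 kN, A_y = 5.000 kN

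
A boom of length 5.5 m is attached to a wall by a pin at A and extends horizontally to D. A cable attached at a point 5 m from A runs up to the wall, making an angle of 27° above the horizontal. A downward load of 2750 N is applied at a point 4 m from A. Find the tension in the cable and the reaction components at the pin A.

T = 4846 N, A_x = 4318 N, A_y = 550.0 N

ΣM about A: T·sin27°·5 − 2750·4 = 0 → T = 11000/(5·0.45399) = 4845.92 ≈ 4846 N.
ΣF_x = 0: A_x − T·cos27° = 0 → A_x = 4845.92 × 0.891007 = 4318 N.
ΣF_y = 0: A_y + T·sin27° − 2750 = 0 → A_y = 2750 − 4845.92 × 0.45399 = 550.0 N.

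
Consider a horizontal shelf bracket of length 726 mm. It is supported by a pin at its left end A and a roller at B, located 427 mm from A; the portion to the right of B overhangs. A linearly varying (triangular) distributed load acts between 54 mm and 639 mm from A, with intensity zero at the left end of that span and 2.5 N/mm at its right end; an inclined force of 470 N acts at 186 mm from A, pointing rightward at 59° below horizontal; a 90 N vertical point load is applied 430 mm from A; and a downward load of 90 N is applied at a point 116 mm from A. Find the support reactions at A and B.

A_x = -242.1 N, A_y = 263.2 N, B_y = 1051 N

Resultant of the triangular load: ½ × 2.5 × 585 = 731.25 N, acting at 444 mm from A (one-third of the span from the peak).
Taking moments about A: B_y·427 − (½·2.5·585)·444 − 470·sin59°·186 − 90·430 − 90·116 = 0 → B_y = 448749/427 = 1050.93 ≈ 1051 N.
ΣF_y = 0: A_y + 1050.93 − ½·2.5·585 − 470·sin59° − 90 − 90 = 0 → A_y = 263.2 N.
ΣF_x = 0: A_x + 470·cos59° = 0 → A_x = -242.1 N.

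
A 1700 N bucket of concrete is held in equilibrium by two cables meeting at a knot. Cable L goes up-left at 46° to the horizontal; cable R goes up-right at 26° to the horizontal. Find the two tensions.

ΣF_x = 0: −T_L·cos46° + T_R·cos26° = 0 → T_R = 0.772878·T_L.
ΣF_y = 0: T_L·sin46° + T_R·sin26° = 1700.
Substitute: T_L·(0.71934 + 0.772878·0.438371) = 1700 → T_L = 1606.58 ≈ 1607 N.
Then T_R = 0.772878 × 1606.58 = 1242 N.

T_L = 1607 N, T_R = 1242 N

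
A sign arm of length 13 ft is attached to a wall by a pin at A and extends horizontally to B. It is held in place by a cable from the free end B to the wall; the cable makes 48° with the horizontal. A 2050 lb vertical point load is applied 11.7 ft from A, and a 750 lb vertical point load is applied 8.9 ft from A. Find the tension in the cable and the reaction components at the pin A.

ΣM about A: T·sin48°·13 − 2050·11.7 − 750·8.9 = 0 → T = 30660/(13·0.743145) = 3173.62 ≈ 3174 lb.
ΣF_x = 0: A_x − T·cos48° = 0 → A_x = 3173.62 × 0.669131 = 2124 lb.
ΣF_y = 0: A_y + T·sin48° − 2050 − 750 = 0 → A_y = 2800 − 3173.62 × 0.743145 = 441.5 lb.

T = 3174 lb, A_x = 2124 lb, A_y = 441.5 lb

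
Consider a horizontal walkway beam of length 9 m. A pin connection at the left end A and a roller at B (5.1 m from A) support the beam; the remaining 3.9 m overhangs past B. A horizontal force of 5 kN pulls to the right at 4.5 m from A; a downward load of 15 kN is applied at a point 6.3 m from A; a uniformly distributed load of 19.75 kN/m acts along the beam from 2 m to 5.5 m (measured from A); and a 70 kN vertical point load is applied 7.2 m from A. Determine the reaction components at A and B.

A_x = -5.000 kN, A_y = -14.06 kN, B_y = 168.2 kN

Resultant of the distributed load: 19.75 × 3.5 = 69.125 kN at 3.75 m from A.
ΣM about A: B_y·5.1 − 15·6.3 − (19.75·3.5)·3.75 − 70·7.2 = 0 → B_y = 857.71875/5.1 = 168.18 ≈ 168.2 kN.
ΣF_y = 0: A_y + 168.18 − 15 − 19.75·3.5 − 70 = 0 → A_y = -14.06 kN.
ΣF_x = 0: A_x + 5 = 0 → A_x = -5.000 kN.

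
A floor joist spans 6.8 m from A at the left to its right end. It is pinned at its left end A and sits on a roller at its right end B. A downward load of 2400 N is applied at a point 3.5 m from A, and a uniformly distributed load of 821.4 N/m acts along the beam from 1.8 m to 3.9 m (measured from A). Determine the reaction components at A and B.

A_x = 0, A_y = 2167 N, B_y = 1958 N

Resultant of the distributed load: 821.4 × 2.1 = 1724.94 N at 2.85 m from A.
Moments about A: B_y·6.8 − 2400·3.5 − (821.4·2.1)·2.85 = 0 → B_y = 13316.079/6.8 = 1958.25 ≈ 1958 N.
ΣF_y = 0: A_y + 1958.25 − 2400 − 821.4·2.1 = 0 → A_y = 2167 N.
ΣF_x = 0: no horizontal applied forces, so A_x = 0.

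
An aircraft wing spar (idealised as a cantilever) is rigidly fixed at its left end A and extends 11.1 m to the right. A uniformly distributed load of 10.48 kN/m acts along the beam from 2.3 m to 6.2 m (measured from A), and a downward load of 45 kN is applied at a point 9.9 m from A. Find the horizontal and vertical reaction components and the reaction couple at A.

Resultant of the distributed load: 10.48 × 3.9 = 40.872 kN at 4.25 m from A.
ΣF_x = 0: A_x = 0.
ΣF_y = 0: A_y − 10.48·3.9 − 45 = 0 → A_y = 85.87 kN.
ΣM about A: M_A − (10.48·3.9)·4.25 − 45·9.9 = 0 → M_A = 619.2 kN·m.

A_x = 0, A_y = 85.87 kN, M_A = 619.2 kN·m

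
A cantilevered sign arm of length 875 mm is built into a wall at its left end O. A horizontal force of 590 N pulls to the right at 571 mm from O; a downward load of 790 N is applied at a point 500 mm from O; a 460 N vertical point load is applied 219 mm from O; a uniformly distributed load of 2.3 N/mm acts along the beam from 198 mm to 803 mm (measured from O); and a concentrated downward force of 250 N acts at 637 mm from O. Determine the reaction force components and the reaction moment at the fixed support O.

Resultant of the distributed load: 2.3 × 605 = 1391.5 N at 500.5 mm from O.
ΣF_x = 0: O_x + 590 = 0 → O_x = -590.0 N.
ΣF_y = 0: O_y − 790 − 460 − 2.3·605 − 250 = 0 → O_y = 2892 N.
ΣM about O: M_O − 790·500 − 460·219 − (2.3·605)·500.5 − 250·637 = 0 → M_O = 1351000 N·mm.

O_x = -590.0 N, O_y = 2892 N, M_O = 1351000 N·mm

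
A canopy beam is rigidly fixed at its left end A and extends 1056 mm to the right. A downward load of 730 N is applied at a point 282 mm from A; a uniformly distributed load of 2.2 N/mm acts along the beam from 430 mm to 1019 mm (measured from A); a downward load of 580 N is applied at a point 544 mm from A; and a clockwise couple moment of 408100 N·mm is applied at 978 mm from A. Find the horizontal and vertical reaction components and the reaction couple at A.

A_x = 0, A_y = 2606 N, M_A = 1868000 N·mm

Resultant of the distributed load: 2.2 × 589 = 1295.8 N at 724.5 mm from A.
ΣF_x = 0: A_x = 0.
ΣF_y = 0: A_y − 730 − 2.2·589 − 580 = 0 → A_y = 2606 N.
ΣM about A: M_A − 730·282 − (2.2·589)·724.5 − 580·544 − 408100 = 0 → M_A = 1868000 N·mm.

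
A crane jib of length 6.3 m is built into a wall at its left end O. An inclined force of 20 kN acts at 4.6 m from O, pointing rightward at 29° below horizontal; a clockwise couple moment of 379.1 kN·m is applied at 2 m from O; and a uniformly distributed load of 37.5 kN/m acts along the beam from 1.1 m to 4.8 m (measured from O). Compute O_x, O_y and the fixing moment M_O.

O_x = -17.49 kN, O_y = 148.4 kN, M_O = 833.0 kN·m

Resultant of the distributed load: 37.5 × 3.7 = 138.75 kN at 2.95 m from O.
ΣF_x = 0: O_x + 20·cos29° = 0 → O_x = -17.49 kN.
ΣF_y = 0: O_y − 20·sin29° − 37.5·3.7 = 0 → O_y = 148.4 kN.
ΣM about O: M_O − 20·sin29°·4.6 − 379.1 − (37.5·3.7)·2.95 = 0 → M_O = 833.0 kN·m.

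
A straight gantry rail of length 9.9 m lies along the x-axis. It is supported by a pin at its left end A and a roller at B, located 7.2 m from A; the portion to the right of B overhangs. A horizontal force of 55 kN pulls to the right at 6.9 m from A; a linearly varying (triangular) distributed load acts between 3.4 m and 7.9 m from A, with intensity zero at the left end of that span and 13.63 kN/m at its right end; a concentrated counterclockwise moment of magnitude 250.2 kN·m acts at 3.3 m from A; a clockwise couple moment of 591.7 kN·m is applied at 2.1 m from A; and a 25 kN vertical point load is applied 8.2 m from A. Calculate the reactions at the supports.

Resultant of the triangular load: ½ × 13.63 × 4.5 = 30.6675 kN, acting at 6.4 m from A (one-third of the span from the peak).
Moments about A: B_y·7.2 − (½·13.63·4.5)·6.4 + 250.2 − 591.7 − 25·8.2 = 0 → B_y = 742.772/7.2 = 103.163 ≈ 103.2 kN.
ΣF_y = 0: A_y + 103.163 − ½·13.63·4.5 − 25 = 0 → A_y = -47.50 kN.
ΣF_x = 0: A_x + 55 = 0 → A_x = -55.00 kN.

A_x = -55.00 kN, A_y = -47.50 kN, B_y = 103.2 kN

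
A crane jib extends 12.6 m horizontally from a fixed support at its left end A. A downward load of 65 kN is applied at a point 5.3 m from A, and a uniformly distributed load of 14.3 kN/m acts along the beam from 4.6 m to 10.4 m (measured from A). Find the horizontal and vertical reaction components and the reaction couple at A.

Resultant of the distributed load: 14.3 × 5.8 = 82.94 kN at 7.5 m from A.
ΣF_x = 0: A_x = 0.
ΣF_y = 0: A_y − 65 − 14.3·5.8 = 0 → A_y = 147.9 kN.
ΣM about A: M_A − 65·5.3 − (14.3·5.8)·7.5 = 0 → M_A = 966.6 kN·m.

A_x = 0, A_y = 147.9 kN, M_A = 966.6 kN·m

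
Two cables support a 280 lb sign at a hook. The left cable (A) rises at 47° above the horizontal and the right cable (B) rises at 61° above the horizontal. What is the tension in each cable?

ΣF_x = 0: −T_A·cos47° + T_B·cos61° = 0 → T_B = 1.40673·T_A.
ΣF_y = 0: T_A·sin47° + T_B·sin61° = 280.
Substitute: T_A·(0.731354 + 1.40673·0.87462) = 280 → T_A = 142.733 ≈ 142.7 lb.
Then T_B = 1.40673 × 142.733 = 200.8 lb.

T_A = 142.7 lb, T_B = 200.8 lb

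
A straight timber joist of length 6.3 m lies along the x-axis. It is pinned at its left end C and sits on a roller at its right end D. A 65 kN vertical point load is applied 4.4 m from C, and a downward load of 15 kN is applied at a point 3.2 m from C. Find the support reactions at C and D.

Taking moments about C: D_y·6.3 − 65·4.4 − 15·3.2 = 0 → D_y = 334/6.3 = 53.0159 ≈ 53.02 kN.
ΣF_y = 0: C_y + 53.0159 − 65 − 15 = 0 → C_y = 26.98 kN.
ΣF_x = 0: no horizontal applied forces, so C_x = 0.

C_x = 0, C_y = 26.98 kN, D_y = 53.02 kN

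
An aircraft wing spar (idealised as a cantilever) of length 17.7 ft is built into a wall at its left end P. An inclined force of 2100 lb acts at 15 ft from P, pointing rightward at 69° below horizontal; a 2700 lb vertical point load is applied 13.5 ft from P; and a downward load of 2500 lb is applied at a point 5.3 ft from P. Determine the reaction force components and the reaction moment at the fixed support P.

P_x = -752.6 lb, P_y = 7161 lb, M_P = 79110 lb·ft

ΣF_x = 0: P_x + 2100·cos69° = 0 → P_x = -752.6 lb.
ΣF_y = 0: P_y − 2100·sin69° − 2700 − 2500 = 0 → P_y = 7161 lb.
ΣM about P: M_P − 2100·sin69°·15 − 2700·13.5 − 2500·5.3 = 0 → M_P = 79110 lb·ft.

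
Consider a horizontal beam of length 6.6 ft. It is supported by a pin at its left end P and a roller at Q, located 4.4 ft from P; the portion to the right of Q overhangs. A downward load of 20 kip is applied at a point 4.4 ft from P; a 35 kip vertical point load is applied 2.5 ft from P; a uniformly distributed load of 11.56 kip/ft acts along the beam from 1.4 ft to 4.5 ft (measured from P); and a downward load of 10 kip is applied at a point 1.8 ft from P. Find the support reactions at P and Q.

Resultant of the distributed load: 11.56 × 3.1 = 35.836 kip at 2.95 ft from P.
ΣM about P: Q_y·4.4 − 20·4.4 − 35·2.5 − (11.56·3.1)·2.95 − 10·1.8 = 0 → Q_y = 299.2162/4.4 = 68.0037 ≈ 68.00 kip.
ΣF_y = 0: P_y + 68.0037 − 20 − 35 − 11.56·3.1 − 10 = 0 → P_y = 32.83 kip.
ΣF_x = 0: no horizontal applied forces, so P_x = 0.

P_x = 0, P_y = 32.83 kip, Q_y = 68.00 kip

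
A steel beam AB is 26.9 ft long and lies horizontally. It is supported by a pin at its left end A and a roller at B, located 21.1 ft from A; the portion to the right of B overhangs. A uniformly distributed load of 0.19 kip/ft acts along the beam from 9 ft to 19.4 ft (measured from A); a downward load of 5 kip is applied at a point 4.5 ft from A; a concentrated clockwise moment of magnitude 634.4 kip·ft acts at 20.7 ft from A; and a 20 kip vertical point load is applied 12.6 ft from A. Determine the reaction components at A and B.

Resultant of the distributed load: 0.19 × 10.4 = 1.976 kip at 14.2 ft from A.
ΣM about A: B_y·21.1 − (0.19·10.4)·14.2 − 5·4.5 − 634.4 − 20·12.6 = 0 → B_y = 936.9592/21.1 = 44.4056 ≈ 44.41 kip.
ΣF_y = 0: A_y + 44.4056 − 0.19·10.4 − 5 − 20 = 0 → A_y = -17.43 kip.
ΣF_x = 0: no horizontal applied forces, so A_x = 0.

A_x = 0, A_y = -17.43 kip, B_y = 44.41 kip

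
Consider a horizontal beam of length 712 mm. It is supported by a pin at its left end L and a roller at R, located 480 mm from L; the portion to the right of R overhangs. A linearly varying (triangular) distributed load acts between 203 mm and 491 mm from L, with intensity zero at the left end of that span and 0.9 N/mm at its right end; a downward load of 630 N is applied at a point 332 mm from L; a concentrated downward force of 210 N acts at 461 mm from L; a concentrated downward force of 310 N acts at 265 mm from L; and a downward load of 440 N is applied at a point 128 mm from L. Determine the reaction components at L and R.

Resultant of the triangular load: ½ × 0.9 × 288 = 129.6 N, acting at 395 mm from L (one-third of the span from the peak).
ΣM about L: R_y·480 − (½·0.9·288)·395 − 630·332 − 210·461 − 310·265 − 440·128 = 0 → R_y = 495632/480 = 1032.57 ≈ 1033 N.
ΣF_y = 0: L_y + 1032.57 − ½·0.9·288 − 630 − 210 − 310 − 440 = 0 → L_y = 687.0 N.
ΣF_x = 0: no horizontal applied forces, so L_x = 0.

L_x = 0, L_y = 687.0 N, R_y = 1033 N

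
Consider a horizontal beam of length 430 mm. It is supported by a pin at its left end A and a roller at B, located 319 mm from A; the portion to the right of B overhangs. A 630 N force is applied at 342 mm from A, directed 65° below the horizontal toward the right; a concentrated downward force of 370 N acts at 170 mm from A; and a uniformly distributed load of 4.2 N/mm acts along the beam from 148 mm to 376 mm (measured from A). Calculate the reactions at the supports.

Resultant of the distributed load: 4.2 × 228 = 957.6 N at 262 mm from A.
Moments about A: B_y·319 − 630·sin65°·342 − 370·170 − (4.2·228)·262 = 0 → B_y = 509064/319 = 1595.81 ≈ 1596 N.
ΣF_y = 0: A_y + 1595.81 − 630·sin65° − 370 − 4.2·228 = 0 → A_y = 302.8 N.
ΣF_x = 0: A_x + 630·cos65° = 0 → A_x = -266.2 N.

A_x = -266.2 N, A_y = 302.8 N, B_y = 1596 N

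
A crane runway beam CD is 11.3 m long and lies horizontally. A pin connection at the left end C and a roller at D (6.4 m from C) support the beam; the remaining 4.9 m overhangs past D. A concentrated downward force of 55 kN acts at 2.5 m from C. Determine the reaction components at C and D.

Moments about C: D_y·6.4 − 55·2.5 = 0 → D_y = 137.5/6.4 = 21.4844 ≈ 21.48 kN.
ΣF_y = 0: C_y + 21.4844 − 55 = 0 → C_y = 33.52 kN.
ΣF_x = 0: no horizontal applied forces, so C_x = 0.

C_x = 0, C_y = 33.52 kN, D_y = 21.48 kN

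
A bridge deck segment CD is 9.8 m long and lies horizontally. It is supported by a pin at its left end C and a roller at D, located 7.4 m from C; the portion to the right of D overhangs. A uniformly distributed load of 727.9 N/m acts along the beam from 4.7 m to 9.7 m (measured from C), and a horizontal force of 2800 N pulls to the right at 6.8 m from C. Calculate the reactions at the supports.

C_x = -2800 N, C_y = 98.36 N, D_y = 3541 N

Resultant of the distributed load: 727.9 × 5 = 3639.5 N at 7.2 m from C.
Taking moments about C: D_y·7.4 − (727.9·5)·7.2 = 0 → D_y = 26204.4/7.4 = 3541.14 ≈ 3541 N.
ΣF_y = 0: C_y + 3541.14 − 727.9·5 = 0 → C_y = 98.36 N.
ΣF_x = 0: C_x + 2800 = 0 → C_x = -2800 N.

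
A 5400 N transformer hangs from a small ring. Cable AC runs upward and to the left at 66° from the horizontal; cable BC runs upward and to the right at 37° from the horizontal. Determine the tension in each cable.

T_AC = 4426 N, T_BC = 2254 N

ΣF_x = 0: −T_AC·cos66° + T_BC·cos37° = 0 → T_BC = 0.509289·T_AC.
ΣF_y = 0: T_AC·sin66° + T_BC·sin37° = 5400.
Substitute: T_AC·(0.913545 + 0.509289·0.601815) = 5400 → T_AC = 4426.07 ≈ 4426 N.
Then T_BC = 0.509289 × 4426.07 = 2254 N.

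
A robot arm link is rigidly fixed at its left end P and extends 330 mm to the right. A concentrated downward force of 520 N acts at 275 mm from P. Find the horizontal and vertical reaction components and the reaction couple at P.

ΣF_x = 0: P_x = 0.
ΣF_y = 0: P_y − 520 = 0 → P_y = 520.0 N.
ΣM about P: M_P − 520·275 = 0 → M_P = 143000 N·mm.

P_x = 0, P_y = 520.0 N, M_P = 143000 N·mm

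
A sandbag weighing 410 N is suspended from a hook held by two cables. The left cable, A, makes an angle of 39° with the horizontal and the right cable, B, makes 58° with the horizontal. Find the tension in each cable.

ΣF_x = 0: −T_A·cos39° + T_B·cos58° = 0 → T_B = 1.46654·T_A.
ΣF_y = 0: T_A·sin39° + T_B·sin58° = 410.
Substitute: T_A·(0.62932 + 1.46654·0.848048) = 410 → T_A = 218.898 ≈ 218.9 N.
Then T_B = 1.46654 × 218.898 = 321.0 N.

T_A = 218.9 N, T_B = 321.0 N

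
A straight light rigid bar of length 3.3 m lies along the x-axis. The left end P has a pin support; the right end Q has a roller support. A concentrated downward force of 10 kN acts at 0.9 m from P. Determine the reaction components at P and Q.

P_x = 0, P_y = 7.273 kN, Q_y = 2.727 kN

Taking moments about P: Q_y·3.3 − 10·0.9 = 0 → Q_y = 9/3.3 = 2.72727 ≈ 2.727 kN.
ΣF_y = 0: P_y + 2.72727 − 10 = 0 → P_y = 7.273 kN.
ΣF_x = 0: no horizontal applied forces, so P_x = 0.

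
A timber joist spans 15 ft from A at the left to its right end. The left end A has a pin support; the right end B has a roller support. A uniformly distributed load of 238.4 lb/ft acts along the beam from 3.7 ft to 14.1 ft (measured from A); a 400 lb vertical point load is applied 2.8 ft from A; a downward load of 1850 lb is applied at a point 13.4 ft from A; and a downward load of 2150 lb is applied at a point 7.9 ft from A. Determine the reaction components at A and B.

Resultant of the distributed load: 238.4 × 10.4 = 2479.36 lb at 8.9 ft from A.
Moments about A: B_y·15 − (238.4·10.4)·8.9 − 400·2.8 − 1850·13.4 − 2150·7.9 = 0 → B_y = 64961.304/15 = 4330.75 ≈ 4331 lb.
ΣF_y = 0: A_y + 4330.75 − 238.4·10.4 − 400 − 1850 − 2150 = 0 → A_y = 2549 lb.
ΣF_x = 0: no horizontal applied forces, so A_x = 0.

A_x = 0, A_y = 2549 lb, B_y = 4331 lb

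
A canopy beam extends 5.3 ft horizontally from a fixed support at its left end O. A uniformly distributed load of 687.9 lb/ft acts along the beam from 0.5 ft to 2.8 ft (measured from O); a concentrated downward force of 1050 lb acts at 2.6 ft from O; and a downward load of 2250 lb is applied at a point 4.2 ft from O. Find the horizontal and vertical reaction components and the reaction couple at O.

O_x = 0, O_y = 4882 lb, M_O = 14790 lb·ft

Resultant of the distributed load: 687.9 × 2.3 = 1582.17 lb at 1.65 ft from O.
ΣF_x = 0: O_x = 0.
ΣF_y = 0: O_y − 687.9·2.3 − 1050 − 2250 = 0 → O_y = 4882 lb.
ΣM about O: M_O − (687.9·2.3)·1.65 − 1050·2.6 − 2250·4.2 = 0 → M_O = 14790 lb·ft.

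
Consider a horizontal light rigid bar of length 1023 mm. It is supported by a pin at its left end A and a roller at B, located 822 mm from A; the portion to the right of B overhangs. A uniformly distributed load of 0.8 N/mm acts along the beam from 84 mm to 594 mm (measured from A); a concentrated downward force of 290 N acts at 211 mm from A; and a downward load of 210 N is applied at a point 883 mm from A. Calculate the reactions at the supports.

A_x = 0, A_y = 439.7 N, B_y = 468.3 N

Resultant of the distributed load: 0.8 × 510 = 408 N at 339 mm from A.
ΣM about A: B_y·822 − (0.8·510)·339 − 290·211 − 210·883 = 0 → B_y = 384932/822 = 468.287 ≈ 468.3 N.
ΣF_y = 0: A_y + 468.287 − 0.8·510 − 290 − 210 = 0 → A_y = 439.7 N.
ΣF_x = 0: no horizontal applied forces, so A_x = 0.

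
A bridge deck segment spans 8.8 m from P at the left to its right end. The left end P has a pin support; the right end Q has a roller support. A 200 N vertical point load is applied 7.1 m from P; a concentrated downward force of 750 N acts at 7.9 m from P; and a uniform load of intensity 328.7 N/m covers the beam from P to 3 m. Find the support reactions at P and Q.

P_x = 0, P_y = 933.4 N, Q_y = 1003 N

Resultant of the distributed load: 328.7 × 3 = 986.1 N at 1.5 m from P.
Taking moments about P: Q_y·8.8 − 200·7.1 − 750·7.9 − (328.7·3)·1.5 = 0 → Q_y = 8824.15/8.8 = 1002.74 ≈ 1003 N.
ΣF_y = 0: P_y + 1002.74 − 200 − 750 − 328.7·3 = 0 → P_y = 933.4 N.
ΣF_x = 0: no horizontal applied forces, so P_x = 0.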